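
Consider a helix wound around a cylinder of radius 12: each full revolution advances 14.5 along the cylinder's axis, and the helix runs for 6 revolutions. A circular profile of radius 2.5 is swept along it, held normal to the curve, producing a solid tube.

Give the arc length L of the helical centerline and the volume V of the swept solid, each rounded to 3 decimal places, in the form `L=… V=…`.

L=460.679 V=9045.410

2πR = 2π·12 = 75.398224
per-turn = √(75.398224² + 14.5²) = √(5684.8921 + 210.25) = √5895.1421 = 76.779829
L = 6 × 76.779829 = 460.678974
V = π·2.5² × L = 19.634954 × 460.678974 = 9045.410498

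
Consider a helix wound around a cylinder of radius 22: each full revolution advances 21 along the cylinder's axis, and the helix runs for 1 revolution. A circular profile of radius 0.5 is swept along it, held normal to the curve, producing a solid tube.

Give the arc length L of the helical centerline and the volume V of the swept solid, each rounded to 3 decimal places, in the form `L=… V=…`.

2πR = 2π·22 = 138.230077
per-turn = √(138.230077² + 21²) = √(19107.5541 + 441) = √19548.5541 = 139.816144
L = 1 × 139.816144 = 139.816144
V = π·0.5² × L = 0.785398 × 139.816144 = 109.811343

L=139.816 V=109.811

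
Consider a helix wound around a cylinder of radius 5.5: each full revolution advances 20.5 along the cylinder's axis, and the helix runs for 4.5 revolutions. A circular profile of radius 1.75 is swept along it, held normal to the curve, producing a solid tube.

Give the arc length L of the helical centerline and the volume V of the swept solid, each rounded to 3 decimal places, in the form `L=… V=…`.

L=180.812 V=1739.617

2πR = 2π·5.5 = 34.557519
per-turn = √(34.557519² + 20.5²) = √(1194.2221 + 420.25) = √1614.4721 = 40.180494
L = 4.5 × 40.180494 = 180.812225
V = π·1.75² × L = 9.621128 × 180.812225 = 1739.617470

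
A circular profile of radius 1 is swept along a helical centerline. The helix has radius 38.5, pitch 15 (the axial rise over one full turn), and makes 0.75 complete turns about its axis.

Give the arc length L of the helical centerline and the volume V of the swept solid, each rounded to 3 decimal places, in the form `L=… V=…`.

L=181.775 V=571.064

2πR = 2π·38.5 = 241.902634
per-turn = √(241.902634² + 15²) = √(58516.8845 + 225) = √58741.8845 = 242.367251
L = 0.75 × 242.367251 = 181.775438
V = π·1² × L = 3.141593 × 181.775438 = 571.064382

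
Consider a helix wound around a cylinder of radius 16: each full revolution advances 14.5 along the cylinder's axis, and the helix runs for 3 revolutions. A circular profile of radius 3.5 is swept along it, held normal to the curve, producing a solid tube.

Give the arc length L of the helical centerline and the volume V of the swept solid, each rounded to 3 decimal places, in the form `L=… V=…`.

L=304.714 V=11726.763

2πR = 2π·16 = 100.530965
per-turn = √(100.530965² + 14.5²) = √(10106.4749 + 210.25) = √10316.7249 = 101.571280
L = 3 × 101.571280 = 304.713840
V = π·3.5² × L = 38.484510 × 304.713840 = 11726.762817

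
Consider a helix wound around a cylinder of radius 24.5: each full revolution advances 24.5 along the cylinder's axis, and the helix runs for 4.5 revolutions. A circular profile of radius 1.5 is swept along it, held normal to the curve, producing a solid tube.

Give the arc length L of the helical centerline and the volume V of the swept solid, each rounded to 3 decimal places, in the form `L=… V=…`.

L=701.440 V=4958.185

2πR = 2π·24.5 = 153.938040
per-turn = √(153.938040² + 24.5²) = √(23696.9202 + 600.25) = √24297.1702 = 155.875496
L = 4.5 × 155.875496 = 701.439731
V = π·1.5² × L = 7.068583 × 701.439731 = 4958.185286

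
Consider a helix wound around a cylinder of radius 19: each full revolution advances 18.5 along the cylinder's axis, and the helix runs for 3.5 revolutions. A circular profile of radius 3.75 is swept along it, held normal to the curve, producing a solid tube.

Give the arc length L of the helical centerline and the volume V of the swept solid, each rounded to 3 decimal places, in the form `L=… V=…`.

L=422.819 V=18679.576

2πR = 2π·19 = 119.380521
per-turn = √(119.380521² + 18.5²) = √(14251.7088 + 342.25) = √14593.9588 = 120.805458
L = 3.5 × 120.805458 = 422.819104
V = π·3.75² × L = 44.178647 × 422.819104 = 18679.575812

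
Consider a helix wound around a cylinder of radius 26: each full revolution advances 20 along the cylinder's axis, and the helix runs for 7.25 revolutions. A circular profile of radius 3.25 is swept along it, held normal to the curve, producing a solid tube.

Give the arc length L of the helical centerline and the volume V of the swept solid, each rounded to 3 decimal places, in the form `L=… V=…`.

2πR = 2π·26 = 163.362818
per-turn = √(163.362818² + 20²) = √(26687.4103 + 400) = √27087.4103 = 164.582533
L = 7.25 × 164.582533 = 1193.223367
V = π·3.25² × L = 33.183072 × 1193.223367 = 39594.817386

L=1193.223 V=39594.817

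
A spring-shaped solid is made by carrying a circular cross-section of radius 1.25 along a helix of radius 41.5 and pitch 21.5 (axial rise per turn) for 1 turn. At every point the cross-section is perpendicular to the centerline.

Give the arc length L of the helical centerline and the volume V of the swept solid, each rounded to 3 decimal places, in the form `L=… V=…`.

2πR = 2π·41.5 = 260.752190
per-turn = √(260.752190² + 21.5²) = √(67991.7047 + 462.25) = √68453.9547 = 261.637067
L = 1 × 261.637067 = 261.637067
V = π·1.25² × L = 4.908739 × 261.637067 = 1284.307948

L=261.637 V=1284.308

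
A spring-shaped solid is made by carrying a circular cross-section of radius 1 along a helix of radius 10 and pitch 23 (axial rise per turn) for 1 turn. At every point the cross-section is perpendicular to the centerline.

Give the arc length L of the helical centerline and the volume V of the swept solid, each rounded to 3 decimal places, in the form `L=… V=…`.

2πR = 2π·10 = 62.831853
per-turn = √(62.831853² + 23²) = √(3947.8418 + 529) = √4476.8418 = 66.909205
L = 1 × 66.909205 = 66.909205
V = π·1² × L = 3.141593 × 66.909205 = 210.201468

L=66.909 V=210.201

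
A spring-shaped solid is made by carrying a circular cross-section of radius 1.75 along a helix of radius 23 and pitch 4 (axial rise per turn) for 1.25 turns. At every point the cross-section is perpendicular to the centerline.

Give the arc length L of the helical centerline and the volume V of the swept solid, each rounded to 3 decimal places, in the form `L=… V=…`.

2πR = 2π·23 = 144.513262
per-turn = √(144.513262² + 4²) = √(20884.0829 + 16) = √20900.0829 = 144.568610
L = 1.25 × 144.568610 = 180.710762
V = π·1.75² × L = 9.621128 × 180.710762 = 1738.641283

L=180.711 V=1738.641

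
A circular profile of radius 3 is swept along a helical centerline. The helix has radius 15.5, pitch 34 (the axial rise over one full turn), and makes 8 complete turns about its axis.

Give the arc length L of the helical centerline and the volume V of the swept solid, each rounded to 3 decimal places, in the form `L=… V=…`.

L=825.230 V=23332.822

2πR = 2π·15.5 = 97.389372
per-turn = √(97.389372² + 34²) = √(9484.6898 + 1156) = √10640.6898 = 103.153719
L = 8 × 103.153719 = 825.229755
V = π·3² × L = 28.274334 × 825.229755 = 23332.821632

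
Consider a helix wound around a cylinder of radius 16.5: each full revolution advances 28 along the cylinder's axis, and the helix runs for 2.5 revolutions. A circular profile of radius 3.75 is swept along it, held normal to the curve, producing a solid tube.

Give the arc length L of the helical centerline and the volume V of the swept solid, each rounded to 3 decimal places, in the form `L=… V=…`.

2πR = 2π·16.5 = 103.672558
per-turn = √(103.672558² + 28²) = √(10747.9992 + 784) = √11531.9992 = 107.387146
L = 2.5 × 107.387146 = 268.467866
V = π·3.75² × L = 44.178647 × 268.467866 = 11860.546990

L=268.468 V=11860.547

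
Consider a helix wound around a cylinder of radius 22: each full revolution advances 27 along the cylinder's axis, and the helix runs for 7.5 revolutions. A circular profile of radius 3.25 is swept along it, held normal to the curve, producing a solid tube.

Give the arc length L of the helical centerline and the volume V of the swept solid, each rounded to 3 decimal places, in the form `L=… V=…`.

2πR = 2π·22 = 138.230077
per-turn = √(138.230077² + 27²) = √(19107.5541 + 729) = √19836.5541 = 140.842302
L = 7.5 × 140.842302 = 1056.317267
V = π·3.25² × L = 33.183072 × 1056.317267 = 35051.852363

L=1056.317 V=35051.852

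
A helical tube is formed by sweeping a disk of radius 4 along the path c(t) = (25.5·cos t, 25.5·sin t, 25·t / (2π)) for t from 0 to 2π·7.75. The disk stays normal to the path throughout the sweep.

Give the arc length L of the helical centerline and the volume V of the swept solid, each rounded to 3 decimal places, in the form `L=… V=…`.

2πR = 2π·25.5 = 160.221225
per-turn = √(160.221225² + 25²) = √(25670.8410 + 625) = √26295.8410 = 162.159924
L = 7.75 × 162.159924 = 1256.739413
V = π·4² × L = 50.265482 × 1256.739413 = 63170.612932

L=1256.739 V=63170.613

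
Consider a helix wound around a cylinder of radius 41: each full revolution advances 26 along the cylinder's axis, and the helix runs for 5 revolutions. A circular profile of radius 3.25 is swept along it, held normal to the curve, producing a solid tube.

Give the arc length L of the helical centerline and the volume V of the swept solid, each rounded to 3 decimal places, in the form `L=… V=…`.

2πR = 2π·41 = 257.610598
per-turn = √(257.610598² + 26²) = √(66363.2200 + 676) = √67039.2200 = 258.919331
L = 5 × 258.919331 = 1294.596655
V = π·3.25² × L = 33.183072 × 1294.596655 = 42958.694545

L=1294.597 V=42958.695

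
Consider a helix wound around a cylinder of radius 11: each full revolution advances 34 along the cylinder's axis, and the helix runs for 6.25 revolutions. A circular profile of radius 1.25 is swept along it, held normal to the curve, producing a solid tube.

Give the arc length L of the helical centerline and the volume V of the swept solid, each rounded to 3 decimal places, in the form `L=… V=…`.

2πR = 2π·11 = 69.115038
per-turn = √(69.115038² + 34²) = √(4776.8885 + 1156) = √5932.8885 = 77.025246
L = 6.25 × 77.025246 = 481.407788
V = π·1.25² × L = 4.908739 × 481.407788 = 2363.104953

L=481.408 V=2363.105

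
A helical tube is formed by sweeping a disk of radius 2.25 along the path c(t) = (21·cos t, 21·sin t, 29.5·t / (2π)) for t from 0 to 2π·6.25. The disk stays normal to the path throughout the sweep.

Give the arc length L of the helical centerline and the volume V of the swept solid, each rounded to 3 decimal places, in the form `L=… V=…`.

L=845.028 V=13439.583

2πR = 2π·21 = 131.946891
per-turn = √(131.946891² + 29.5²) = √(17409.9822 + 870.25) = √18280.2322 = 135.204409
L = 6.25 × 135.204409 = 845.027555
V = π·2.25² × L = 15.904313 × 845.027555 = 13439.582568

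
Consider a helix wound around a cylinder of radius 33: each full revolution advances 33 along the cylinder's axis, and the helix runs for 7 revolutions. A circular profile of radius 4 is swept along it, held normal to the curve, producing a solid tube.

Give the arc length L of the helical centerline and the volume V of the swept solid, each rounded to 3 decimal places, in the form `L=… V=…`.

L=1469.683 V=73874.337

2πR = 2π·33 = 207.345115
per-turn = √(207.345115² + 33²) = √(42991.9968 + 1089) = √44080.9968 = 209.954749
L = 7 × 209.954749 = 1469.683245
V = π·4² × L = 50.265482 × 1469.683245 = 73874.337389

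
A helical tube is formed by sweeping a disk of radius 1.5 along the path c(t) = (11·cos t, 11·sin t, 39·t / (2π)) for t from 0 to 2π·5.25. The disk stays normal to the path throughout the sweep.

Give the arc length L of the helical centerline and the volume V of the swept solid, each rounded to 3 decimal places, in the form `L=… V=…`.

2πR = 2π·11 = 69.115038
per-turn = √(69.115038² + 39²) = √(4776.8885 + 1521) = √6297.8885 = 79.359237
L = 5.25 × 79.359237 = 416.635995
V = π·1.5² × L = 7.068583 × 416.635995 = 2945.026310

L=416.636 V=2945.026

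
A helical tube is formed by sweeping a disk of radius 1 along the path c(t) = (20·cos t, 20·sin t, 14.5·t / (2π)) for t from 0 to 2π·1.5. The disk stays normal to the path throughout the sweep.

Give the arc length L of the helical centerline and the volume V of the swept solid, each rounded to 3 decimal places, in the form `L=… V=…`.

2πR = 2π·20 = 125.663706
per-turn = √(125.663706² + 14.5²) = √(15791.3670 + 210.25) = √16001.6170 = 126.497498
L = 1.5 × 126.497498 = 189.746247
V = π·1² × L = 3.141593 × 189.746247 = 596.105416

L=189.746 V=596.105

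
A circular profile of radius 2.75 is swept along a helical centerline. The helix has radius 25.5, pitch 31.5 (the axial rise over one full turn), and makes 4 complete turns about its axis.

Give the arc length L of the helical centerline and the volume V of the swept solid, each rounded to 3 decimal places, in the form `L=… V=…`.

L=653.153 V=15517.812

2πR = 2π·25.5 = 160.221225
per-turn = √(160.221225² + 31.5²) = √(25670.8410 + 992.25) = √26663.0910 = 163.288368
L = 4 × 163.288368 = 653.153471
V = π·2.75² × L = 23.758294 × 653.153471 = 15517.812482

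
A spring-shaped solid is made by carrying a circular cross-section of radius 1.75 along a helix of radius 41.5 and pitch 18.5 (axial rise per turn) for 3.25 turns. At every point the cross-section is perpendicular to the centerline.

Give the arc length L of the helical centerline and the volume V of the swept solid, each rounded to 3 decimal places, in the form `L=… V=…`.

2πR = 2π·41.5 = 260.752190
per-turn = √(260.752190² + 18.5²) = √(67991.7047 + 342.25) = √68333.9547 = 261.407641
L = 3.25 × 261.407641 = 849.574833
V = π·1.75² × L = 9.621128 × 849.574833 = 8173.867790

L=849.575 V=8173.868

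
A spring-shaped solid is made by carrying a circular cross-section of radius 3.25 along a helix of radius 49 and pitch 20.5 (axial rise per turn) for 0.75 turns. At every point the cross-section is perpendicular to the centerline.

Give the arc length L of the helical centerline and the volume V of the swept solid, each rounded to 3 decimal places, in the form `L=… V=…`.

2πR = 2π·49 = 307.876080
per-turn = √(307.876080² + 20.5²) = √(94787.6807 + 420.25) = √95207.9307 = 308.557824
L = 0.75 × 308.557824 = 231.418368
V = π·3.25² × L = 33.183072 × 231.418368 = 7679.172457

L=231.418 V=7679.172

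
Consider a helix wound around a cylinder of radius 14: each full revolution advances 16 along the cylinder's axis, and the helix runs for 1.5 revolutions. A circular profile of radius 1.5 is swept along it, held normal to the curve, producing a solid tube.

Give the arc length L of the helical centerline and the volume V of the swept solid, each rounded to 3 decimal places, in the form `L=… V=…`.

2πR = 2π·14 = 87.964594
per-turn = √(87.964594² + 16²) = √(7737.7699 + 256) = √7993.7699 = 89.407885
L = 1.5 × 89.407885 = 134.111827
V = π·1.5² × L = 7.068583 × 134.111827 = 947.980644

L=134.112 V=947.981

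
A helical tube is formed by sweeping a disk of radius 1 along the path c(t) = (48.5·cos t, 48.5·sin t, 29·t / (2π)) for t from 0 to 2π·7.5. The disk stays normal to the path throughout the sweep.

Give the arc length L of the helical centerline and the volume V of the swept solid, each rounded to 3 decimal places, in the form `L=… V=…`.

2πR = 2π·48.5 = 304.734487
per-turn = √(304.734487² + 29²) = √(92863.1078 + 841) = √93704.1078 = 306.111267
L = 7.5 × 306.111267 = 2295.834503
V = π·1² × L = 3.141593 × 2295.834503 = 7212.576808

L=2295.835 V=7212.577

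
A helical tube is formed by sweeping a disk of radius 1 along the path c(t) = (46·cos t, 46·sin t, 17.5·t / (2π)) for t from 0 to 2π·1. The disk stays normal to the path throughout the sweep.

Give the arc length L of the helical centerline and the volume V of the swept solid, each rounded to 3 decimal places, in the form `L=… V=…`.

2πR = 2π·46 = 289.026524
per-turn = √(289.026524² + 17.5²) = √(83536.3317 + 306.25) = √83842.5817 = 289.555835
L = 1 × 289.555835 = 289.555835
V = π·1² × L = 3.141593 × 289.555835 = 909.666484

L=289.556 V=909.666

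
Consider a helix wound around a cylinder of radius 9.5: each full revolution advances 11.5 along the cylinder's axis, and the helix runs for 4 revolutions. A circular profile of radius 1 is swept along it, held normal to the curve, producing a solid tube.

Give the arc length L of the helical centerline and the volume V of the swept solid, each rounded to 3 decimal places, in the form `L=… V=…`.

2πR = 2π·9.5 = 59.690260
per-turn = √(59.690260² + 11.5²) = √(3562.9272 + 132.25) = √3695.1772 = 60.787969
L = 4 × 60.787969 = 243.151876
V = π·1² × L = 3.141593 × 243.151876 = 763.884149

L=243.152 V=763.884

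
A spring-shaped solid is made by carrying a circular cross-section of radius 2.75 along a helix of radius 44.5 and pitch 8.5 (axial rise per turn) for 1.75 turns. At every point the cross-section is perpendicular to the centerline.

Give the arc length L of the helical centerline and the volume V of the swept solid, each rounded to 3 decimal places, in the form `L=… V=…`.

L=489.529 V=11630.377

2πR = 2π·44.5 = 279.601746
per-turn = √(279.601746² + 8.5²) = √(78177.1365 + 72.25) = √78249.3865 = 279.730918
L = 1.75 × 279.730918 = 489.529106
V = π·2.75² × L = 23.758294 × 489.529106 = 11630.376649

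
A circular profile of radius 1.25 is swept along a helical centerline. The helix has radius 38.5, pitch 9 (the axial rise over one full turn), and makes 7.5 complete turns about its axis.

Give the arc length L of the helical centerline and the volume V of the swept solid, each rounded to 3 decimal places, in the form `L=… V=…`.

2πR = 2π·38.5 = 241.902634
per-turn = √(241.902634² + 9²) = √(58516.8845 + 81) = √58597.8845 = 242.069999
L = 7.5 × 242.069999 = 1815.524994
V = π·1.25² × L = 4.908739 × 1815.524994 = 8911.937473

L=1815.525 V=8911.937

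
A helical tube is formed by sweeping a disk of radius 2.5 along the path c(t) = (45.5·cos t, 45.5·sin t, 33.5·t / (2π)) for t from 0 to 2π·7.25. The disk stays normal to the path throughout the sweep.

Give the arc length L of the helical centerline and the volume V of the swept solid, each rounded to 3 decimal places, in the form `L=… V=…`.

2πR = 2π·45.5 = 285.884931
per-turn = √(285.884931² + 33.5²) = √(81730.1940 + 1122.25) = √82852.4440 = 287.841005
L = 7.25 × 287.841005 = 2086.847285
V = π·2.5² × L = 19.634954 × 2086.847285 = 40975.150620

L=2086.847 V=40975.151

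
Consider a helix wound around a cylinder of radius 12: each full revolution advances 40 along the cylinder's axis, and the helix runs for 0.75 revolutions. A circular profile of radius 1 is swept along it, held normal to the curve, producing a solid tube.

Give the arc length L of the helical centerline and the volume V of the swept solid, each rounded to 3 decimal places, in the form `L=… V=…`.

2πR = 2π·12 = 75.398224
per-turn = √(75.398224² + 40²) = √(5684.8921 + 1600) = √7284.8921 = 85.351580
L = 0.75 × 85.351580 = 64.013685
V = π·1² × L = 3.141593 × 64.013685 = 201.104922

L=64.014 V=201.105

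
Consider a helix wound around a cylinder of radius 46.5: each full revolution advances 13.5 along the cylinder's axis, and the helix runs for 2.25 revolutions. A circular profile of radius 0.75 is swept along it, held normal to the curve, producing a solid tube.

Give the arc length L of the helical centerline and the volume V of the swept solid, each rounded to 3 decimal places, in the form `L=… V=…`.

L=658.080 V=1162.923

2πR = 2π·46.5 = 292.168117
per-turn = √(292.168117² + 13.5²) = √(85362.2085 + 182.25) = √85544.4585 = 292.479843
L = 2.25 × 292.479843 = 658.079646
V = π·0.75² × L = 1.767146 × 658.079646 = 1162.922728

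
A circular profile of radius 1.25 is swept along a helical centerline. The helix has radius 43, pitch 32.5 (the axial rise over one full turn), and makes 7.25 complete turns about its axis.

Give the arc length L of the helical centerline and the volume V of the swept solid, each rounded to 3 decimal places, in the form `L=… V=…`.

L=1972.904 V=9684.470

2πR = 2π·43 = 270.176968
per-turn = √(270.176968² + 32.5²) = √(72995.5942 + 1056.25) = √74051.8442 = 272.124685
L = 7.25 × 272.124685 = 1972.903966
V = π·1.25² × L = 4.908739 × 1972.903966 = 9684.469695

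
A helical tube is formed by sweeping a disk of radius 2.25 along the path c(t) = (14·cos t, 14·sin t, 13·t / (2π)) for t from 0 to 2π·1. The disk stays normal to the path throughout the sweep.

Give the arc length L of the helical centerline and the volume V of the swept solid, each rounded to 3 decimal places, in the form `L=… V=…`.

L=88.920 V=1414.212

2πR = 2π·14 = 87.964594
per-turn = √(87.964594² + 13²) = √(7737.7699 + 169) = √7906.7699 = 88.920019
L = 1 × 88.920019 = 88.920019
V = π·2.25² × L = 15.904313 × 88.920019 = 1414.211804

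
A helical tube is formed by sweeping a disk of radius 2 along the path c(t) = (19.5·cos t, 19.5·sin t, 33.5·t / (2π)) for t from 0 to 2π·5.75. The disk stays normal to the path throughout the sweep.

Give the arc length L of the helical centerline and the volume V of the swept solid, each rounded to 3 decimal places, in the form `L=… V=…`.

2πR = 2π·19.5 = 122.522113
per-turn = √(122.522113² + 33.5²) = √(15011.6683 + 1122.25) = √16133.9183 = 127.019362
L = 5.75 × 127.019362 = 730.361331
V = π·2² × L = 12.566371 × 730.361331 = 9177.991166

L=730.361 V=9177.991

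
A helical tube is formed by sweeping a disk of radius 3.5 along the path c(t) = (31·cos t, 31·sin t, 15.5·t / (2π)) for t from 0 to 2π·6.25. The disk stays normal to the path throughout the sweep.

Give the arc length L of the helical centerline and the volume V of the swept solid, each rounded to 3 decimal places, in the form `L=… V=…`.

2πR = 2π·31 = 194.778745
per-turn = √(194.778745² + 15.5²) = √(37938.7593 + 240.25) = √38179.0093 = 195.394497
L = 6.25 × 195.394497 = 1221.215604
V = π·3.5² × L = 38.484510 × 1221.215604 = 46997.884133

L=1221.216 V=46997.884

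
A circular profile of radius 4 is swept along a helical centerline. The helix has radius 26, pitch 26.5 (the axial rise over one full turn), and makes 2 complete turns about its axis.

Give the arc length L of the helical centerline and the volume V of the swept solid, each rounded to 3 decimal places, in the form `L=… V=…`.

L=330.996 V=16637.696

2πR = 2π·26 = 163.362818
per-turn = √(163.362818² + 26.5²) = √(26687.4103 + 702.25) = √27389.6603 = 165.498218
L = 2 × 165.498218 = 330.996437
V = π·4² × L = 50.265482 × 330.996437 = 16637.695590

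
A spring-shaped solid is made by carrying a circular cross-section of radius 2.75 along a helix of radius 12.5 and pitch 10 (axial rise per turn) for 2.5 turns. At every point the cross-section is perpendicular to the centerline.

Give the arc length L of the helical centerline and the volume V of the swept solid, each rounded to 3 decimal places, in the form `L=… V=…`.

2πR = 2π·12.5 = 78.539816
per-turn = √(78.539816² + 10²) = √(6168.5028 + 100) = √6268.5028 = 79.173877
L = 2.5 × 79.173877 = 197.934692
V = π·2.75² × L = 23.758294 × 197.934692 = 4702.590687

L=197.935 V=4702.591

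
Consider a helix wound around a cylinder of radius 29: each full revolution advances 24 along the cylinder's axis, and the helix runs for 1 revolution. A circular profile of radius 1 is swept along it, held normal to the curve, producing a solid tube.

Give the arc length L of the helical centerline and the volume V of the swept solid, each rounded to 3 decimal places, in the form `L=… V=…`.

2πR = 2π·29 = 182.212374
per-turn = √(182.212374² + 24²) = √(33201.3492 + 576) = √33777.3492 = 183.786151
L = 1 × 183.786151 = 183.786151
V = π·1² × L = 3.141593 × 183.786151 = 577.381221

L=183.786 V=577.381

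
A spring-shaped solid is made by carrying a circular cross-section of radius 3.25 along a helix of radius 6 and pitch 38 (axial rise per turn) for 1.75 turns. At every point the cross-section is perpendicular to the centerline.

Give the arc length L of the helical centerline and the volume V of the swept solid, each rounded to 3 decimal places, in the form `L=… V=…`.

L=93.674 V=3108.378

2πR = 2π·6 = 37.699112
per-turn = √(37.699112² + 38²) = √(1421.2230 + 1444) = √2865.2230 = 53.527778
L = 1.75 × 53.527778 = 93.673612
V = π·3.25² × L = 33.183072 × 93.673612 = 3108.378241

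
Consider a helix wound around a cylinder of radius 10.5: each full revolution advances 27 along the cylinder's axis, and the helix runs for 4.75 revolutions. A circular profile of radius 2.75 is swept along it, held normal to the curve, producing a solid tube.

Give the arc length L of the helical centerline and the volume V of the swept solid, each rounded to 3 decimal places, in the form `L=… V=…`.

2πR = 2π·10.5 = 65.973446
per-turn = √(65.973446² + 27²) = √(4352.4955 + 729) = √5081.4955 = 71.284609
L = 4.75 × 71.284609 = 338.601895
V = π·2.75² × L = 23.758294 × 338.601895 = 8044.603515

L=338.602 V=8044.604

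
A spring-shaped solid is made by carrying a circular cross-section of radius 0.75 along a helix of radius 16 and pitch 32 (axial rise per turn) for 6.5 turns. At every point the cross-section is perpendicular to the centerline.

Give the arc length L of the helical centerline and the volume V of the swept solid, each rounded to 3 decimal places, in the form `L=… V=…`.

L=685.757 V=1211.833

2πR = 2π·16 = 100.530965
per-turn = √(100.530965² + 32²) = √(10106.4749 + 1024) = √11130.4749 = 105.501066
L = 6.5 × 105.501066 = 685.756928
V = π·0.75² × L = 1.767146 × 685.756928 = 1211.832522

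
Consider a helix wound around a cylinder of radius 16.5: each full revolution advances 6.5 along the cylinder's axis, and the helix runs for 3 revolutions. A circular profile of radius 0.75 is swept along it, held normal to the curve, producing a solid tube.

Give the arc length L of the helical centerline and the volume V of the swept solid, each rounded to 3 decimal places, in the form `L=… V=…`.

L=311.628 V=550.693

2πR = 2π·16.5 = 103.672558
per-turn = √(103.672558² + 6.5²) = √(10747.9992 + 42.25) = √10790.2492 = 103.876124
L = 3 × 103.876124 = 311.628373
V = π·0.75² × L = 1.767146 × 311.628373 = 550.692791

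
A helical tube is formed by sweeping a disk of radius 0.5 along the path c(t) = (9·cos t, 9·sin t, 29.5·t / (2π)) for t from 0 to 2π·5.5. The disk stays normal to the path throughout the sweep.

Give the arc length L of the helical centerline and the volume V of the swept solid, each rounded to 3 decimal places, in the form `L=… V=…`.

2πR = 2π·9 = 56.548668
per-turn = √(56.548668² + 29.5²) = √(3197.7518 + 870.25) = √4068.0018 = 63.780889
L = 5.5 × 63.780889 = 350.794891
V = π·0.5² × L = 0.785398 × 350.794891 = 275.513663

L=350.795 V=275.514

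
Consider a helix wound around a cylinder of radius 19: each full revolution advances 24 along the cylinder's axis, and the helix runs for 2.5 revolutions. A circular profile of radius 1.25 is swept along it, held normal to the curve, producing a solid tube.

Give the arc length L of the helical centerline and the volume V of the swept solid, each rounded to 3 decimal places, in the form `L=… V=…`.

2πR = 2π·19 = 119.380521
per-turn = √(119.380521² + 24²) = √(14251.7088 + 576) = √14827.7088 = 121.769080
L = 2.5 × 121.769080 = 304.422699
V = π·1.25² × L = 4.908739 × 304.422699 = 1494.331430

L=304.423 V=1494.331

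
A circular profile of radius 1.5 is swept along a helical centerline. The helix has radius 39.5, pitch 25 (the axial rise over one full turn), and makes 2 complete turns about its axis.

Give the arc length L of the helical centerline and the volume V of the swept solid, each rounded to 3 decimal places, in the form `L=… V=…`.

2πR = 2π·39.5 = 248.185820
per-turn = √(248.185820² + 25²) = √(61596.2011 + 625) = √62221.2011 = 249.441779
L = 2 × 249.441779 = 498.883558
V = π·1.5² × L = 7.068583 × 498.883558 = 3526.400071

L=498.884 V=3526.400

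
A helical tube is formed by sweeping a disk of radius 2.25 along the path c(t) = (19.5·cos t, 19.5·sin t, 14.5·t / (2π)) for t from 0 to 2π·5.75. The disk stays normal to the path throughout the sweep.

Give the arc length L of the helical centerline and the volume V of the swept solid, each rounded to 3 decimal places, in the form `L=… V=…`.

L=709.419 V=11282.814

2πR = 2π·19.5 = 122.522113
per-turn = √(122.522113² + 14.5²) = √(15011.6683 + 210.25) = √15221.9183 = 123.377138
L = 5.75 × 123.377138 = 709.418546
V = π·2.25² × L = 15.904313 × 709.418546 = 11282.814470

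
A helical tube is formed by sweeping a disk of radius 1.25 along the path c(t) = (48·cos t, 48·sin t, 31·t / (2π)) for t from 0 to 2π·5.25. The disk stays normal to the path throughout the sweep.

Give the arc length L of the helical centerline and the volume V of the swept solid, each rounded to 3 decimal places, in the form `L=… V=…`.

L=1591.705 V=7813.264

2πR = 2π·48 = 301.592895
per-turn = √(301.592895² + 31²) = √(90958.2742 + 961) = √91919.2742 = 303.181916
L = 5.25 × 303.181916 = 1591.705059
V = π·1.25² × L = 4.908739 × 1591.705059 = 7813.263936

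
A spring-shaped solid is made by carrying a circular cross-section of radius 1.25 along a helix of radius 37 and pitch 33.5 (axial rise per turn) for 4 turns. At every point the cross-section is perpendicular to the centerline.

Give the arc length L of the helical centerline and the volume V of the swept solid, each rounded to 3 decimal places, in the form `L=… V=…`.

2πR = 2π·37 = 232.477856
per-turn = √(232.477856² + 33.5²) = √(54045.9537 + 1122.25) = √55168.2037 = 234.879126
L = 4 × 234.879126 = 939.516503
V = π·1.25² × L = 4.908739 × 939.516503 = 4611.840849

L=939.517 V=4611.841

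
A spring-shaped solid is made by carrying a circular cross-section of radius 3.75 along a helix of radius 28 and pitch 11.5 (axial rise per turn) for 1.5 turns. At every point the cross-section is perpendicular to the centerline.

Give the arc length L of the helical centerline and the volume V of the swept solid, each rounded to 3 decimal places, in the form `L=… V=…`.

L=264.457 V=11683.351

2πR = 2π·28 = 175.929189
per-turn = √(175.929189² + 11.5²) = √(30951.0794 + 132.25) = √31083.3294 = 176.304649
L = 1.5 × 176.304649 = 264.456974
V = π·3.75² × L = 44.178647 × 264.456974 = 11683.351224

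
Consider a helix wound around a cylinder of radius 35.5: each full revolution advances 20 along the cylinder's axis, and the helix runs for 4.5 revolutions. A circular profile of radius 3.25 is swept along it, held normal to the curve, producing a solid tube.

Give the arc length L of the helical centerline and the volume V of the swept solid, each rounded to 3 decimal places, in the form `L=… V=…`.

L=1007.766 V=33440.762

2πR = 2π·35.5 = 223.053078
per-turn = √(223.053078² + 20²) = √(49752.6758 + 400) = √50152.6758 = 223.947931
L = 4.5 × 223.947931 = 1007.765689
V = π·3.25² × L = 33.183072 × 1007.765689 = 33440.761836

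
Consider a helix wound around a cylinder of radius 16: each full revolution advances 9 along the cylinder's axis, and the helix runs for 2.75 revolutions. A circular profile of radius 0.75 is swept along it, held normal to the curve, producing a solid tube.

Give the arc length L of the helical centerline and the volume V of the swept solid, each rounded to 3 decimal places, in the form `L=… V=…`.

2πR = 2π·16 = 100.530965
per-turn = √(100.530965² + 9²) = √(10106.4749 + 81) = √10187.4749 = 100.933022
L = 2.75 × 100.933022 = 277.565810
V = π·0.75² × L = 1.767146 × 277.565810 = 490.499274

L=277.566 V=490.499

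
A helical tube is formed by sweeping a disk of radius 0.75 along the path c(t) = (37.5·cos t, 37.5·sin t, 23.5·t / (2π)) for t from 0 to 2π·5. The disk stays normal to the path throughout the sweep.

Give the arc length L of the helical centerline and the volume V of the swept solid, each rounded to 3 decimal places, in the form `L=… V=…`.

L=1183.942 V=2092.199

2πR = 2π·37.5 = 235.619449
per-turn = √(235.619449² + 23.5²) = √(55516.5248 + 552.25) = √56068.7748 = 236.788460
L = 5 × 236.788460 = 1183.942300
V = π·0.75² × L = 1.767146 × 1183.942300 = 2092.198742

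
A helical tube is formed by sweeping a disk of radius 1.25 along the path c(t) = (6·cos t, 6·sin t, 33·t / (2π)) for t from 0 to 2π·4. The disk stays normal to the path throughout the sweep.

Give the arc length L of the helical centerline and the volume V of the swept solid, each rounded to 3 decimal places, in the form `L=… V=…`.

2πR = 2π·6 = 37.699112
per-turn = √(37.699112² + 33²) = √(1421.2230 + 1089) = √2510.2230 = 50.102126
L = 4 × 50.102126 = 200.408504
V = π·1.25² × L = 4.908739 × 200.408504 = 983.752944

L=200.409 V=983.753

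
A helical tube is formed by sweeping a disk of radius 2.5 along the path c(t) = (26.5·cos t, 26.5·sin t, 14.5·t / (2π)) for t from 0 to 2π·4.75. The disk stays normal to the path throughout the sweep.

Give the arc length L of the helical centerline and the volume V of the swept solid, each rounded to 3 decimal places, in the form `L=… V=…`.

L=793.889 V=15587.979

2πR = 2π·26.5 = 166.504411
per-turn = √(166.504411² + 14.5²) = √(27723.7188 + 210.25) = √27933.9688 = 167.134583
L = 4.75 × 167.134583 = 793.889268
V = π·2.5² × L = 19.634954 × 793.889268 = 15587.979330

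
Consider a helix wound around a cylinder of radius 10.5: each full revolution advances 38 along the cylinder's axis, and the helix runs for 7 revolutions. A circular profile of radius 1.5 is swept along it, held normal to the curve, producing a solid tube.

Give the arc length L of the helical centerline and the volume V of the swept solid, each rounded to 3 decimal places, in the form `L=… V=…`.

2πR = 2π·10.5 = 65.973446
per-turn = √(65.973446² + 38²) = √(4352.4955 + 1444) = √5796.4955 = 76.134720
L = 7 × 76.134720 = 532.943038
V = π·1.5² × L = 7.068583 × 532.943038 = 3767.152348

L=532.943 V=3767.152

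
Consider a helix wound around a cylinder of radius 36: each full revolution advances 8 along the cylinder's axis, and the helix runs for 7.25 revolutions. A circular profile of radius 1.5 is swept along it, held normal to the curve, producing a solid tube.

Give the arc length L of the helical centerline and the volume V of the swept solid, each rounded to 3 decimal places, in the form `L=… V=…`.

2πR = 2π·36 = 226.194671
per-turn = √(226.194671² + 8²) = √(51164.0292 + 64) = √51228.0292 = 226.336098
L = 7.25 × 226.336098 = 1640.936710
V = π·1.5² × L = 7.068583 × 1640.936710 = 11599.098103

L=1640.937 V=11599.098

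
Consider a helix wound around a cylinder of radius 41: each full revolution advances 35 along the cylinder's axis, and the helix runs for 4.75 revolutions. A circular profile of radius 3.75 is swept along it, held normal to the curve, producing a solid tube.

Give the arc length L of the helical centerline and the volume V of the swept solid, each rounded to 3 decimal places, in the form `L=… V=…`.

2πR = 2π·41 = 257.610598
per-turn = √(257.610598² + 35²) = √(66363.2200 + 1225) = √67588.2200 = 259.977345
L = 4.75 × 259.977345 = 1234.892389
V = π·3.75² × L = 44.178647 × 1234.892389 = 54555.874576

L=1234.892 V=54555.875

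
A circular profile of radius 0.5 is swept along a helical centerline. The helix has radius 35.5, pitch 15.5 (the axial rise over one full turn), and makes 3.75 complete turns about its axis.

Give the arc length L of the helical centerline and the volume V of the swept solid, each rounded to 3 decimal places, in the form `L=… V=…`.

L=838.466 V=658.530

2πR = 2π·35.5 = 223.053078
per-turn = √(223.053078² + 15.5²) = √(49752.6758 + 240.25) = √49992.9258 = 223.590979
L = 3.75 × 223.590979 = 838.466170
V = π·0.5² × L = 0.785398 × 838.466170 = 658.529790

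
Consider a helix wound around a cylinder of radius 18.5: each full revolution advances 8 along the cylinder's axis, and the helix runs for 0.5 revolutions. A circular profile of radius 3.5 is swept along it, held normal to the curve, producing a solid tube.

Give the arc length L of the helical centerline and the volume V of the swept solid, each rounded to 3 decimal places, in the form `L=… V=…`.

2πR = 2π·18.5 = 116.238928
per-turn = √(116.238928² + 8²) = √(13511.4884 + 64) = √13575.4884 = 116.513898
L = 0.5 × 116.513898 = 58.256949
V = π·3.5² × L = 38.484510 × 58.256949 = 2241.990137

L=58.257 V=2241.990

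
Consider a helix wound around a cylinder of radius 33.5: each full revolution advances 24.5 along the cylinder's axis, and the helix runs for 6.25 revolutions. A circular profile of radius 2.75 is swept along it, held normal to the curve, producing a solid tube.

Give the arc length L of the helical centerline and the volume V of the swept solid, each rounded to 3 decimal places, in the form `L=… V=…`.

2πR = 2π·33.5 = 210.486708
per-turn = √(210.486708² + 24.5²) = √(44304.6542 + 600.25) = √44904.9042 = 211.907773
L = 6.25 × 211.907773 = 1324.423580
V = π·2.75² × L = 23.758294 × 1324.423580 = 31466.045375

L=1324.424 V=31466.045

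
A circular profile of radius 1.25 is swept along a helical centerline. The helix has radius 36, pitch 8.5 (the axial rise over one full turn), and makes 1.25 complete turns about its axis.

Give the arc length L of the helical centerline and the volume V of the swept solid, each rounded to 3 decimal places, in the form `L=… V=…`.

2πR = 2π·36 = 226.194671
per-turn = √(226.194671² + 8.5²) = √(51164.0292 + 72.25) = √51236.2792 = 226.354322
L = 1.25 × 226.354322 = 282.942903
V = π·1.25² × L = 4.908739 × 282.942903 = 1388.892727

L=282.943 V=1388.893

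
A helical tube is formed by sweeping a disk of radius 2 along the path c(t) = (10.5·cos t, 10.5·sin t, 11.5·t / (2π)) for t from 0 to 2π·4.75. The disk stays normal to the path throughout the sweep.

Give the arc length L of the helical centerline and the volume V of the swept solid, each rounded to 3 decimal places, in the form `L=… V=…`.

2πR = 2π·10.5 = 65.973446
per-turn = √(65.973446² + 11.5²) = √(4352.4955 + 132.25) = √4484.7455 = 66.968243
L = 4.75 × 66.968243 = 318.099153
V = π·2² × L = 12.566371 × 318.099153 = 3997.351851

L=318.099 V=3997.352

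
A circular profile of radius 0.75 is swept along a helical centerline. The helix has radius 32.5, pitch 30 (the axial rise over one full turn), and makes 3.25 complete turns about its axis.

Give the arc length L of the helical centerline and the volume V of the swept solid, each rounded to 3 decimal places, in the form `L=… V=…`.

2πR = 2π·32.5 = 204.203522
per-turn = √(204.203522² + 30²) = √(41699.0786 + 900) = √42599.0786 = 206.395442
L = 3.25 × 206.395442 = 670.785187
V = π·0.75² × L = 1.767146 × 670.785187 = 1185.375272

L=670.785 V=1185.375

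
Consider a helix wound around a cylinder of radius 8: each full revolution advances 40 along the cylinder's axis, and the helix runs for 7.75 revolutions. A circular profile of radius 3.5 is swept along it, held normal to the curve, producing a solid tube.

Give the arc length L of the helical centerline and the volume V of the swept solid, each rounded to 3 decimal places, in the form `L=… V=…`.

L=497.850 V=19159.529

2πR = 2π·8 = 50.265482
per-turn = √(50.265482² + 40²) = √(2526.6187 + 1600) = √4126.6187 = 64.238763
L = 7.75 × 64.238763 = 497.850417
V = π·3.5² × L = 38.484510 × 497.850417 = 19159.529338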